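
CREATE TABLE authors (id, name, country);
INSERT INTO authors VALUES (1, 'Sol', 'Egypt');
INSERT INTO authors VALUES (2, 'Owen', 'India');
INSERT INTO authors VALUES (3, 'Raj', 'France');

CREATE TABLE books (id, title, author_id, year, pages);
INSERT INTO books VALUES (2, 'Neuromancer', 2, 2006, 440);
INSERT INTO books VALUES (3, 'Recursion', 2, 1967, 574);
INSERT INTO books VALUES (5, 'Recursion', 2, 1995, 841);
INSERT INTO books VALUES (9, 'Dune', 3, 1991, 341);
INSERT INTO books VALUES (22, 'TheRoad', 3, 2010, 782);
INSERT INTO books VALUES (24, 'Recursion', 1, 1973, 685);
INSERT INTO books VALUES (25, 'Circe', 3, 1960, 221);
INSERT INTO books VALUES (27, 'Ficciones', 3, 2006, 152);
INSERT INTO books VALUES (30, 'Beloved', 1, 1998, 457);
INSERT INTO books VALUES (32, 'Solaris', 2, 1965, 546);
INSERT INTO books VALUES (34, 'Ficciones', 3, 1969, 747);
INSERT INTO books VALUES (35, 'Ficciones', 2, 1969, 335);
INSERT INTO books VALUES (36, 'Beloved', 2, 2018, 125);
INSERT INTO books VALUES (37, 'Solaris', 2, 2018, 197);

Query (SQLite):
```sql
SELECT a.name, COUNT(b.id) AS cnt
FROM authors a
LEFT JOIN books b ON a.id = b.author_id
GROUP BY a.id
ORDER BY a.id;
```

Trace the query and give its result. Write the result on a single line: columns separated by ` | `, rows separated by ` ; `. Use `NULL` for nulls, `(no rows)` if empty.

Sol | 2 ; Owen | 7 ; Raj | 5

LEFT JOIN keeps every authors row; unmatched ones get NULL for books columns.
Group by authors.id and compute COUNT(b.id). COUNT(col) of an all-NULL group is 0.
  1: ids {24, 30} → COUNT(b.id)=2
  2: ids {2, 3, 5, 32, 35, 36, 37} → COUNT(b.id)=7
  3: ids {9, 22, 25, 27, 34} → COUNT(b.id)=5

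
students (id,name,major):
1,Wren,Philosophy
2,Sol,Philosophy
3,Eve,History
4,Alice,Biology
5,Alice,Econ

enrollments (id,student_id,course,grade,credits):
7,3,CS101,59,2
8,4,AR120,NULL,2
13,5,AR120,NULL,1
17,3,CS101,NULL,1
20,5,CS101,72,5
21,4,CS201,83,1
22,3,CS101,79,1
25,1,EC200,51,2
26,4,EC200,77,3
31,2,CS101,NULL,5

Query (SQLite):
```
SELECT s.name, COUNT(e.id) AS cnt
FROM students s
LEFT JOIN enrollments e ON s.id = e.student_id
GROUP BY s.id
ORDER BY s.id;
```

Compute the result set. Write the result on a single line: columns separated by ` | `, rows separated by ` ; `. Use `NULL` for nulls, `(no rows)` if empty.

Wren | 1 ; Sol | 1 ; Eve | 3 ; Alice | 3 ; Alice | 2

LEFT JOIN keeps every students row; unmatched ones get NULL for enrollments columns.
Group by students.id and compute COUNT(e.id). COUNT(col) of an all-NULL group is 0.
  1: ids {25} → COUNT(e.id)=1
  2: ids {31} → COUNT(e.id)=1
  3: ids {7, 17, 22} → COUNT(e.id)=3
  4: ids {8, 21, 26} → COUNT(e.id)=3
  5: ids {13, 20} → COUNT(e.id)=2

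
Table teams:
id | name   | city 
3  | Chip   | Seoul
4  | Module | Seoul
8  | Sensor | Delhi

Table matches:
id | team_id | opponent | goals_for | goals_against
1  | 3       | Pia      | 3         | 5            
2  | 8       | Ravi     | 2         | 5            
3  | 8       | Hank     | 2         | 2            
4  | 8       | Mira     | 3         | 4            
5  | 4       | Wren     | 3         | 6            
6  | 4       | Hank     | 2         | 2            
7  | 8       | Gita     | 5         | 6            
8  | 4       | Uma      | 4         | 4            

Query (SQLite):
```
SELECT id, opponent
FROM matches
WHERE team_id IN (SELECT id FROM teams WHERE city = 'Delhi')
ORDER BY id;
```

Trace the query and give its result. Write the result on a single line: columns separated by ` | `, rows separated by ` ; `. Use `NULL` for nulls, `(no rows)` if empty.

2 | Ravi ; 3 | Hank ; 4 | Mira ; 7 | Gita

Inner query: teams.id where city = 'Delhi'.
Outer: keep matches rows whose team_id is in that set.
Inner query → {8}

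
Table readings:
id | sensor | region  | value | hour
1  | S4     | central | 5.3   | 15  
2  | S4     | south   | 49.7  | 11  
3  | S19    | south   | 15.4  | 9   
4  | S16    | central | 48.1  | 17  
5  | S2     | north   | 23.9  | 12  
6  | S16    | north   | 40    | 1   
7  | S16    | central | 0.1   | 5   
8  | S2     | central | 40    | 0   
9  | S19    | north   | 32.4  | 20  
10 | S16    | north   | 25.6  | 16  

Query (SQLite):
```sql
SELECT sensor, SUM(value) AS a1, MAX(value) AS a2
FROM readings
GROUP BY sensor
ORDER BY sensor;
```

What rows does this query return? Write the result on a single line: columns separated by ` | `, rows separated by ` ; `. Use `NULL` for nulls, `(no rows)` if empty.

S16 | 113.8 | 48.1 ; S19 | 47.8 | 32.4 ; S2 | 63.9 | 40 ; S4 | 55 | 49.7

Group readings by sensor.
Per group compute: SUM(value), MAX(value).
  S16: ids {4, 6, 7, 10} → SUM(value)=113.8, MAX(value)=48.1
  S19: ids {3, 9} → SUM(value)=47.8, MAX(value)=32.4
  S2: ids {5, 8} → SUM(value)=63.9, MAX(value)=40
  S4: ids {1, 2} → SUM(value)=55, MAX(value)=49.7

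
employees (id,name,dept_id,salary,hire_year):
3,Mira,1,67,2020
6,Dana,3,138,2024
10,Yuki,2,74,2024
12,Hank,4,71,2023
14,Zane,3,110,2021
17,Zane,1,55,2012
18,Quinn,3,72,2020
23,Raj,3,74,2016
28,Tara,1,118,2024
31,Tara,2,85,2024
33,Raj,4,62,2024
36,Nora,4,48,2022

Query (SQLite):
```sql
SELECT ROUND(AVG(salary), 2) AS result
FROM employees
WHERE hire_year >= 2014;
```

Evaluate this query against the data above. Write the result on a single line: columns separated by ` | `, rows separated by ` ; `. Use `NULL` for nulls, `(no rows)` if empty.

83.55

Rows where hire_year >= 2014 → salary values: [67, 138, 74, 71, 110, 72, 74, 118, 85, 62, 48].
AVG = 919 / 11 (rounded to 2 dp).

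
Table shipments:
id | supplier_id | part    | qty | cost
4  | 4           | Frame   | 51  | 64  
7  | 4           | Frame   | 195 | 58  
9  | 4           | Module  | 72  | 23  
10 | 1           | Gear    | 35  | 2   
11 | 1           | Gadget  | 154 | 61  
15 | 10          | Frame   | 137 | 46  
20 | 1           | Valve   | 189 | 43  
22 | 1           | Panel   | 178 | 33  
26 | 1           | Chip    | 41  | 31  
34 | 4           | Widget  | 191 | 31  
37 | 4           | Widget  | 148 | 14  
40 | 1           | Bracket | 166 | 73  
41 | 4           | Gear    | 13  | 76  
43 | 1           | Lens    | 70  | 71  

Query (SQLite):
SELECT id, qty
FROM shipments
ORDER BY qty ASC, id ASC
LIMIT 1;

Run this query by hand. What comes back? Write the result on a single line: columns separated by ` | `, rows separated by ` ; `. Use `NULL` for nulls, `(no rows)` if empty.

Sort by qty asc, tiebreak id asc: (13, id=41), (35, id=10), (41, id=26), (51, id=4) …. Take first 1.

41 | 13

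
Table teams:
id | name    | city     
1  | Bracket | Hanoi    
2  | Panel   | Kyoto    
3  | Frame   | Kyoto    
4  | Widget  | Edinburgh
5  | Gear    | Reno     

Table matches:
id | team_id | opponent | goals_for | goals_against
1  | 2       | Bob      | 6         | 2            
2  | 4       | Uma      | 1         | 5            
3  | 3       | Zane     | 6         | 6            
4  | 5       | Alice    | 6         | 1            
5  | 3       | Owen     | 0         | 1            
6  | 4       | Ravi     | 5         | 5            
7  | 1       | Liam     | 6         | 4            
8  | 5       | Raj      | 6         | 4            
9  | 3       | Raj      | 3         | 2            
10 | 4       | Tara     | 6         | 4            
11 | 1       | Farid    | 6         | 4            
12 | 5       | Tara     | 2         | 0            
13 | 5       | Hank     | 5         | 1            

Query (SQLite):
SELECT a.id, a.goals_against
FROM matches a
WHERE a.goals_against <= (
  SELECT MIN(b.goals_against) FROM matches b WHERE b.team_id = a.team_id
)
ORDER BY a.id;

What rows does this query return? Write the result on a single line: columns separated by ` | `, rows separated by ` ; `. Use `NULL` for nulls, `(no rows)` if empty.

For each matches row a, compute MIN(goals_against) over rows sharing a.team_id.
Keep row a if a.goals_against <= that per-group MIN.
  team_id=1: MIN(goals_against) = 4
  team_id=2: MIN(goals_against) = 2
  team_id=3: MIN(goals_against) = 1
  team_id=4: MIN(goals_against) = 4
  team_id=5: MIN(goals_against) = 0

1 | 2 ; 5 | 1 ; 7 | 4 ; 10 | 4 ; 11 | 4 ; 12 | 0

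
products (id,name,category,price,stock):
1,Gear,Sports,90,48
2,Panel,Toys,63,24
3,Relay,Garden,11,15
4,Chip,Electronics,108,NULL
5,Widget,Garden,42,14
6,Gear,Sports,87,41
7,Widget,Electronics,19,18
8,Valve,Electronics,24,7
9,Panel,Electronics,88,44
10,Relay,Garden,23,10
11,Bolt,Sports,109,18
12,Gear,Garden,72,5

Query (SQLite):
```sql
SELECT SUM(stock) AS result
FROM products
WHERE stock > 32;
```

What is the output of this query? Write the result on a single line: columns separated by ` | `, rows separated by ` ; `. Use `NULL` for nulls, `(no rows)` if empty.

Rows where stock > 32 → stock values: [48, 41, 44].
SUM of non-NULL values = 133.

133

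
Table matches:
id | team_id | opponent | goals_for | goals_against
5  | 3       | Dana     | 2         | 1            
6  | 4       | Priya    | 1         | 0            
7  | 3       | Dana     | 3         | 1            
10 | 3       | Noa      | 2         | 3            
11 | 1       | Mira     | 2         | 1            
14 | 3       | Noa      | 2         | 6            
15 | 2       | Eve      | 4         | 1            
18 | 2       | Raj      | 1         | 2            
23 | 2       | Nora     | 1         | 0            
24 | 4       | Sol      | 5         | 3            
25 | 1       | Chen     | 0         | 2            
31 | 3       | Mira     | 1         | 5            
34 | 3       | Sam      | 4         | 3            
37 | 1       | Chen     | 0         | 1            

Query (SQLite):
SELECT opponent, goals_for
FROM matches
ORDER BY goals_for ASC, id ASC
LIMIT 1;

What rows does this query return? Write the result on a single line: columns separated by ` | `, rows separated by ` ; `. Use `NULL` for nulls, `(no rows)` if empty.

Chen | 0

Sort by goals_for asc, tiebreak id asc: (0, id=25), (0, id=37), (1, id=6), (1, id=18) …. Take first 1.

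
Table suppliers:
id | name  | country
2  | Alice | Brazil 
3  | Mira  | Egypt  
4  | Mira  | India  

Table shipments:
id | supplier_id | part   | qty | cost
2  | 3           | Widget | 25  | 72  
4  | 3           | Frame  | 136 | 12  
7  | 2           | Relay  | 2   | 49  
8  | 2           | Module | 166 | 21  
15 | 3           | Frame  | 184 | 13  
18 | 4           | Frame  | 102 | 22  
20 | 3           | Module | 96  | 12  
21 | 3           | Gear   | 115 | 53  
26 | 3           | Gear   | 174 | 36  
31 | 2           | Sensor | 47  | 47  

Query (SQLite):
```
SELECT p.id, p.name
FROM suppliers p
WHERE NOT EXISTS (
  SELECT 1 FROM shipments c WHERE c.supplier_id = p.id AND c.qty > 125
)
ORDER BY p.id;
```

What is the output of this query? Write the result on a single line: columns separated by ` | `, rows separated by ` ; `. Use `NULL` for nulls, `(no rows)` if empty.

For each suppliers row, check whether any shipments with matching supplier_id has qty > 125.
Keep rows where that is false.

4 | Mira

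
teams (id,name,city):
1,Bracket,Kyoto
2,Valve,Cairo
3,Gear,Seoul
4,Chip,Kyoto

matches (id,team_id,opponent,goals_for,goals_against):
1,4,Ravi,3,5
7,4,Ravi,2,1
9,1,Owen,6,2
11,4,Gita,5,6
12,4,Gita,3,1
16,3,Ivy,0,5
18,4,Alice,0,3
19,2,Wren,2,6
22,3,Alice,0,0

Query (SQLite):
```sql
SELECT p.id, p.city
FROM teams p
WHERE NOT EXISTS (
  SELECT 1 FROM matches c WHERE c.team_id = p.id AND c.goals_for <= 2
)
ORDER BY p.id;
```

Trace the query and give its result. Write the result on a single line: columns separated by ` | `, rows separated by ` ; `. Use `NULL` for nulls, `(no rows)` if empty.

For each teams row, check whether any matches with matching team_id has goals_for <= 2.
Keep rows where that is false.

1 | Kyoto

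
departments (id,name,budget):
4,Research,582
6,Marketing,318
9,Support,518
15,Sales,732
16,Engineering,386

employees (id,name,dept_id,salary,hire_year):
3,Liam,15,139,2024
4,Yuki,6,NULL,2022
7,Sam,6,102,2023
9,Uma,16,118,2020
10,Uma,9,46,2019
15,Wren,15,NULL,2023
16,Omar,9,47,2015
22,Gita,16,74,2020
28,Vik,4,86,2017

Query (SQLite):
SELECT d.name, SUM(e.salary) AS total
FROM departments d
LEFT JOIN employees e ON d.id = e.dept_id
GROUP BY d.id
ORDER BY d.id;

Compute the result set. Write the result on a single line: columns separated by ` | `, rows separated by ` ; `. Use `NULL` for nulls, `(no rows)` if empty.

Research | 86 ; Marketing | 102 ; Support | 93 ; Sales | 139 ; Engineering | 192

LEFT JOIN keeps every departments row; unmatched ones get NULL for employees columns.
Group by departments.id and compute SUM(e.salary). SUM over an all-NULL group is NULL.
  4: ids {28} → SUM(e.salary)=86
  6: ids {4, 7} → SUM(e.salary)=102
  9: ids {10, 16} → SUM(e.salary)=93
  15: ids {3, 15} → SUM(e.salary)=139
  16: ids {9, 22} → SUM(e.salary)=192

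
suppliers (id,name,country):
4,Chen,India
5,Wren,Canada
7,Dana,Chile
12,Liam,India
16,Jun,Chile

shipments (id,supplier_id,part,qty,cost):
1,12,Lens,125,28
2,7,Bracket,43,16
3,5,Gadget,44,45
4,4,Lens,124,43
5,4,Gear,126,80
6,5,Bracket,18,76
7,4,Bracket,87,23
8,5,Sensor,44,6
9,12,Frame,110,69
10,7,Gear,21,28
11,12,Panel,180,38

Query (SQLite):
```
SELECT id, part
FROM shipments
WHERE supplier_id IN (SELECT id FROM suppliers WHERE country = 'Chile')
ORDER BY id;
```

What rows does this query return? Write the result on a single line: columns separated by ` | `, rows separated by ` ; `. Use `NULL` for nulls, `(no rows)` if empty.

2 | Bracket ; 10 | Gear

Inner query: suppliers.id where country = 'Chile'.
Outer: keep shipments rows whose supplier_id is in that set.
Inner query → {7, 16}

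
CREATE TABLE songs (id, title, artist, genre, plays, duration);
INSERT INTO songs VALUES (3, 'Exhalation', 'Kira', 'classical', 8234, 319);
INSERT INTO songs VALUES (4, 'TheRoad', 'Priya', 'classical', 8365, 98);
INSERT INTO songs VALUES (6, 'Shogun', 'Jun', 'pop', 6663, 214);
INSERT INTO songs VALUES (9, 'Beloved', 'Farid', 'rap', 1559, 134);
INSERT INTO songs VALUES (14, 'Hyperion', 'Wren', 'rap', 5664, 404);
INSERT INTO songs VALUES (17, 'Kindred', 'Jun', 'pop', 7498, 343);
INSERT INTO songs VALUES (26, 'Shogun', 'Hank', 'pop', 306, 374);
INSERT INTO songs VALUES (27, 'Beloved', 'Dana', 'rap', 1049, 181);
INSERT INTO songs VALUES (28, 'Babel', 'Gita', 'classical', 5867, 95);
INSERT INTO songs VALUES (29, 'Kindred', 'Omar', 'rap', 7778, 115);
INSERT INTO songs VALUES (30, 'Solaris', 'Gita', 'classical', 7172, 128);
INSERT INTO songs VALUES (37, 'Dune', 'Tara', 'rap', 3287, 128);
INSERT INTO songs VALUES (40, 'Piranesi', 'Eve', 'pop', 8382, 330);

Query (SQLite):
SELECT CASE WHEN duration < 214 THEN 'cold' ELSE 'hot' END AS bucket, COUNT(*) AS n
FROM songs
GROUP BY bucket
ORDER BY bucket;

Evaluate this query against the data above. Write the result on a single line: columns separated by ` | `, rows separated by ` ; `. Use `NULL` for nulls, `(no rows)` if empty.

Bucket rows by duration < 214 → 'cold' else 'hot'; count each bucket.

cold | 7 ; hot | 6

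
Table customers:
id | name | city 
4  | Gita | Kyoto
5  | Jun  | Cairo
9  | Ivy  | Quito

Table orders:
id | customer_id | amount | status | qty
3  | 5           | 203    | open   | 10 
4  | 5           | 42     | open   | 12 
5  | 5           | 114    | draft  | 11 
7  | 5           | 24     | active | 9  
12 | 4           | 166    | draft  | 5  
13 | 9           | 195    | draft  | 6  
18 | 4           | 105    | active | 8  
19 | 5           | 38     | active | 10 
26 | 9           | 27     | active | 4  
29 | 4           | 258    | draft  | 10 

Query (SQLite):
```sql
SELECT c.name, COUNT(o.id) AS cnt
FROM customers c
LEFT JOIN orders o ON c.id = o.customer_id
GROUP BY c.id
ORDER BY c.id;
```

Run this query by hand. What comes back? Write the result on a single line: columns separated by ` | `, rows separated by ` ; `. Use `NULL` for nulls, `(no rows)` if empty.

Gita | 3 ; Jun | 5 ; Ivy | 2

LEFT JOIN keeps every customers row; unmatched ones get NULL for orders columns.
Group by customers.id and compute COUNT(o.id). COUNT(col) of an all-NULL group is 0.
  4: ids {12, 18, 29} → COUNT(o.id)=3
  5: ids {3, 4, 5, 7, 19} → COUNT(o.id)=5
  9: ids {13, 26} → COUNT(o.id)=2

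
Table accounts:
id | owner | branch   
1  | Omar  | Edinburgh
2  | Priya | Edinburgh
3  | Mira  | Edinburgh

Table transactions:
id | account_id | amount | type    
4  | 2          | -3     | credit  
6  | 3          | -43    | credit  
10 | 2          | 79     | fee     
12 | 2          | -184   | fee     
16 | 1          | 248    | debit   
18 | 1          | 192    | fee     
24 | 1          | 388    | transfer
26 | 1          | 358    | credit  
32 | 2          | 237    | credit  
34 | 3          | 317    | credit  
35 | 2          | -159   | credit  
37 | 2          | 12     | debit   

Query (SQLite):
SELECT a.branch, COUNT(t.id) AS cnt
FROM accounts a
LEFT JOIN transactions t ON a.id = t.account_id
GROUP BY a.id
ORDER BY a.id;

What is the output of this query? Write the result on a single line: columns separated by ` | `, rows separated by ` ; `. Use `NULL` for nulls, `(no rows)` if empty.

LEFT JOIN keeps every accounts row; unmatched ones get NULL for transactions columns.
Group by accounts.id and compute COUNT(t.id). COUNT(col) of an all-NULL group is 0.
  1: ids {16, 18, 24, 26} → COUNT(t.id)=4
  2: ids {4, 10, 12, 32, 35, 37} → COUNT(t.id)=6
  3: ids {6, 34} → COUNT(t.id)=2

Edinburgh | 4 ; Edinburgh | 6 ; Edinburgh | 2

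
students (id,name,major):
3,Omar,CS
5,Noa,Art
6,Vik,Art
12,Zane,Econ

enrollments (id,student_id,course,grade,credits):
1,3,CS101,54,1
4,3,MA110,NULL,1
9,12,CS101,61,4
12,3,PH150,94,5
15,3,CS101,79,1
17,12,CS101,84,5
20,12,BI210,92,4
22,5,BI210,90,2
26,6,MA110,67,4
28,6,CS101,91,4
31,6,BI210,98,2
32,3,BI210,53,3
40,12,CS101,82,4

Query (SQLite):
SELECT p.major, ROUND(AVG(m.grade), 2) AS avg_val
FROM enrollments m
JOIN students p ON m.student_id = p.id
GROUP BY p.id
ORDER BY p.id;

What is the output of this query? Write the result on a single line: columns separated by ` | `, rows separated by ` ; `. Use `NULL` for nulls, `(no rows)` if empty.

Join each enrollments row to its students via student_id.
Group joined rows by students.id; compute ROUND(AVG(m.grade), 2) per group.
  3: ids {1, 4, 12, 15, 32} → ROUND(AVG(m.grade), 2)=70
  5: ids {22} → ROUND(AVG(m.grade), 2)=90
  6: ids {26, 28, 31} → ROUND(AVG(m.grade), 2)=85.33
  12: ids {9, 17, 20, 40} → ROUND(AVG(m.grade), 2)=79.75

CS | 70 ; Art | 90 ; Art | 85.33 ; Econ | 79.75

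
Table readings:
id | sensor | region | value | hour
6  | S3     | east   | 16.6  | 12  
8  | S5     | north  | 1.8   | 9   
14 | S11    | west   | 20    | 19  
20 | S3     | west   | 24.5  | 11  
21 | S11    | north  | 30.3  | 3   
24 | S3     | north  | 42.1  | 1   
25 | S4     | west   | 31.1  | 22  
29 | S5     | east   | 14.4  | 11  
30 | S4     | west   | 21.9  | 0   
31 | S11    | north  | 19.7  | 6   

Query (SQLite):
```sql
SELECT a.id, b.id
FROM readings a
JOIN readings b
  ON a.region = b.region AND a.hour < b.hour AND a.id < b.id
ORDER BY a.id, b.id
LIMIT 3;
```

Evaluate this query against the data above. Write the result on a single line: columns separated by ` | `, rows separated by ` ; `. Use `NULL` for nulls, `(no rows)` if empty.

14 | 25 ; 20 | 25 ; 21 | 31

Pairs (a,b) with same region, a.hour < b.hour, a.id < b.id.
region groups: east:{6,29} north:{8,21,24,31} west:{14,20,25,30}
Ordered by (a.id, b.id); first 3.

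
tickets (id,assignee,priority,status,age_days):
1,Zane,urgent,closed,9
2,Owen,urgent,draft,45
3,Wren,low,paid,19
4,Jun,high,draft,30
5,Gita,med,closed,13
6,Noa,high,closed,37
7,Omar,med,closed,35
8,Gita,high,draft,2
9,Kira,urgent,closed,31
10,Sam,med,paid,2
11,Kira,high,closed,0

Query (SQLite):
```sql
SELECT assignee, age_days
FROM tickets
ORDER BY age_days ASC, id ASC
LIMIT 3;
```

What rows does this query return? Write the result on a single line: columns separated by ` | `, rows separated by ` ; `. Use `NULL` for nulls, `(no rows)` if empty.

Kira | 0 ; Gita | 2 ; Sam | 2

Sort by age_days asc, tiebreak id asc: (0, id=11), (2, id=8), (2, id=10), (9, id=1), (13, id=5), (19, id=3) …. Take first 3.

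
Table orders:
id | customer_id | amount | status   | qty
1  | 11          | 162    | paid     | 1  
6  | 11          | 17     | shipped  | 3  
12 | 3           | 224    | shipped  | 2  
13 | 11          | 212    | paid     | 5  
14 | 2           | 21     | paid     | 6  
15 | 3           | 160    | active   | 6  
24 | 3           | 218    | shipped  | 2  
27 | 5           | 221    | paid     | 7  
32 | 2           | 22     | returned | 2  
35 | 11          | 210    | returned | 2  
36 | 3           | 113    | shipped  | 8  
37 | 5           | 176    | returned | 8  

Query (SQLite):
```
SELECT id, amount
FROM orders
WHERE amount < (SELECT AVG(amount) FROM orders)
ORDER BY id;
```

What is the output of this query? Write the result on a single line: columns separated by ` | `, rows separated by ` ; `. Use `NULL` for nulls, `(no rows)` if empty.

6 | 17 ; 14 | 21 ; 32 | 22 ; 36 | 113

Scalar subquery: AVG(amount) over all orders rows = 146.333333 (≈; comparison uses full precision).
Keep rows where amount < that value.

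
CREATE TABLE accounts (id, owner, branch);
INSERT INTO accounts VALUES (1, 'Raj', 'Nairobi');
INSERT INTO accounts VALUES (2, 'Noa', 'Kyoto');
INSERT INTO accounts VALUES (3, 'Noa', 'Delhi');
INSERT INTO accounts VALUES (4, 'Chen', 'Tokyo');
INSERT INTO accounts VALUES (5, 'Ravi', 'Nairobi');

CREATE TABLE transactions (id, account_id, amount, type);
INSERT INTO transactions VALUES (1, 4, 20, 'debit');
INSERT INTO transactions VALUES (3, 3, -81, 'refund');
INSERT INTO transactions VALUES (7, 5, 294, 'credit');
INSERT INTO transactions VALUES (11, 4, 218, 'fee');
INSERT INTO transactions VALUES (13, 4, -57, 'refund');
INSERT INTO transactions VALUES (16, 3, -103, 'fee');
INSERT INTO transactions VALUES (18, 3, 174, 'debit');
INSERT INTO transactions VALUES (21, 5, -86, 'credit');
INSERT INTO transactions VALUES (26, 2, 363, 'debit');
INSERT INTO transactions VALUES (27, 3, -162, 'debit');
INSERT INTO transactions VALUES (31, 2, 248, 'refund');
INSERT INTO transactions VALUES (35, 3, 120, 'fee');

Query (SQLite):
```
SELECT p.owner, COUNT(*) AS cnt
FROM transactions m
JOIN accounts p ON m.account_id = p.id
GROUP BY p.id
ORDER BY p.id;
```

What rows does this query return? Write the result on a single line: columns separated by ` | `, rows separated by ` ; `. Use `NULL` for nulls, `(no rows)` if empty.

Join each transactions row to its accounts via account_id.
Group joined rows by accounts.id; compute COUNT(*) per group.
  2: ids {26, 31} → COUNT(*)=2
  3: ids {3, 16, 18, 27, 35} → COUNT(*)=5
  4: ids {1, 11, 13} → COUNT(*)=3
  5: ids {7, 21} → COUNT(*)=2

Noa | 2 ; Noa | 5 ; Chen | 3 ; Ravi | 2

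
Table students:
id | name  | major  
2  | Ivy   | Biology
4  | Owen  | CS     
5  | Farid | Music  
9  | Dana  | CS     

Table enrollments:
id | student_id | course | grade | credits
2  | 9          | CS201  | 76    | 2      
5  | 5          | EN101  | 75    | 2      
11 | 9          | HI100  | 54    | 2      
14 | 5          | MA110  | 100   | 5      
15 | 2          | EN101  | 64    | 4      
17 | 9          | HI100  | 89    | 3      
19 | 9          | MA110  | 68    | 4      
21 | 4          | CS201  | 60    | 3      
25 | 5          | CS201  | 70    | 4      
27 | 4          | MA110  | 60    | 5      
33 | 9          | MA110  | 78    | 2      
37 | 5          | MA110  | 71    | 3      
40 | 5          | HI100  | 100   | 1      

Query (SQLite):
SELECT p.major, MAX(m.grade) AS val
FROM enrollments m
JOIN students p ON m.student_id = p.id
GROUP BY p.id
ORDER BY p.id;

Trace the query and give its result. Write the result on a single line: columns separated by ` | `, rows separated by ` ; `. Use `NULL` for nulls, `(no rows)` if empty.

Biology | 64 ; CS | 60 ; Music | 100 ; CS | 89

Join each enrollments row to its students via student_id.
Group joined rows by students.id; compute MAX(m.grade) per group.
  2: ids {15} → MAX(m.grade)=64
  4: ids {21, 27} → MAX(m.grade)=60
  5: ids {5, 14, 25, 37, 40} → MAX(m.grade)=100
  9: ids {2, 11, 17, 19, 33} → MAX(m.grade)=89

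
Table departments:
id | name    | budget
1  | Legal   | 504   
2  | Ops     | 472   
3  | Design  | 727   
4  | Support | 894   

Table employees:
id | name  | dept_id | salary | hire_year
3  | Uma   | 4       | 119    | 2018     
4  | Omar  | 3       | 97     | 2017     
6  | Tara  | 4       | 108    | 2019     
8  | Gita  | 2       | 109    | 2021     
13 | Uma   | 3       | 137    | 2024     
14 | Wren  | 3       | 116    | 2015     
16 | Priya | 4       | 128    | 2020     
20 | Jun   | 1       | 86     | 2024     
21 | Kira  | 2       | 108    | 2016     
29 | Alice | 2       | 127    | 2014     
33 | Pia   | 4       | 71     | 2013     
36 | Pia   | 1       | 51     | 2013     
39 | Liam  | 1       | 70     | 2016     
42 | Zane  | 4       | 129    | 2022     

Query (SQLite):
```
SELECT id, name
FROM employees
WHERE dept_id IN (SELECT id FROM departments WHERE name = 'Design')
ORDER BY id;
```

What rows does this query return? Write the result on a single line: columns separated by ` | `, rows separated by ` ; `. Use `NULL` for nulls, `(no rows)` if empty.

4 | Omar ; 13 | Uma ; 14 | Wren

Inner query: departments.id where name = 'Design'.
Outer: keep employees rows whose dept_id is in that set.
Inner query → {3}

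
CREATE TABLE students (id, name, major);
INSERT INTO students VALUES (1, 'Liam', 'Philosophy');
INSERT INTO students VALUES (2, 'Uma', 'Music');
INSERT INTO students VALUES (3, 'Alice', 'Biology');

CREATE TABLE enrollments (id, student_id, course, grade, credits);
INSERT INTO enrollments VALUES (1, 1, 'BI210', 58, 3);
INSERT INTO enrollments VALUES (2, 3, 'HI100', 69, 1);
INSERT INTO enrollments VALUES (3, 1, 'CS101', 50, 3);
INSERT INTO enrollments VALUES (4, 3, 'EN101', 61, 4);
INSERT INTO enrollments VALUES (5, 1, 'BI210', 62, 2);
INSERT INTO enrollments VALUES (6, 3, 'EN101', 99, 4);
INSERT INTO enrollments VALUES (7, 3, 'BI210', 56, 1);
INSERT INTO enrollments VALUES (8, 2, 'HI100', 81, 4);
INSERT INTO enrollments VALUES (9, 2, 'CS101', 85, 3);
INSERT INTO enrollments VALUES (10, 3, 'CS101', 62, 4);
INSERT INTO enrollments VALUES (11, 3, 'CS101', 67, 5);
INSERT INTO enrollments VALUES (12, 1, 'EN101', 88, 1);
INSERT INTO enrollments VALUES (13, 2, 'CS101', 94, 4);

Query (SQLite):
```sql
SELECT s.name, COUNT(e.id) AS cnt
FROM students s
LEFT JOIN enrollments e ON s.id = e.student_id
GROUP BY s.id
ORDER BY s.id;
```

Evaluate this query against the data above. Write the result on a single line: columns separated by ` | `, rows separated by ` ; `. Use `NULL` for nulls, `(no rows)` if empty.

LEFT JOIN keeps every students row; unmatched ones get NULL for enrollments columns.
Group by students.id and compute COUNT(e.id). COUNT(col) of an all-NULL group is 0.
  1: ids {1, 3, 5, 12} → COUNT(e.id)=4
  2: ids {8, 9, 13} → COUNT(e.id)=3
  3: ids {2, 4, 6, 7, 10, 11} → COUNT(e.id)=6

Liam | 4 ; Uma | 3 ; Alice | 6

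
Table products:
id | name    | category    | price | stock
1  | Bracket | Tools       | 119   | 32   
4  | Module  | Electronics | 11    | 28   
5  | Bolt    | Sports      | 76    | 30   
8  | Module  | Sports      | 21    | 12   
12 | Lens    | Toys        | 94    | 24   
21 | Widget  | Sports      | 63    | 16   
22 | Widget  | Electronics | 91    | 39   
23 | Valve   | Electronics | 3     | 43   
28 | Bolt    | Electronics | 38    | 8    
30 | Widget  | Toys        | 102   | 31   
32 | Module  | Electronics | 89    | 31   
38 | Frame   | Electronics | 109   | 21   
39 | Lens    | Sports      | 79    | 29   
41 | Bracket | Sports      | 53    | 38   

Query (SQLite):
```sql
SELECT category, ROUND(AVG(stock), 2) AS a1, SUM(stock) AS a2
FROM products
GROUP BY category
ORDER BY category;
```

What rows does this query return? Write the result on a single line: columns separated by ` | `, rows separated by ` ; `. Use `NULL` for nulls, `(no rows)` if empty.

Group products by category.
Per group compute: ROUND(AVG(stock), 2), SUM(stock).
  Electronics: ids {4, 22, 23, 28, 32, 38} → ROUND(AVG(stock), 2)=28.33, SUM(stock)=170
  Sports: ids {5, 8, 21, 39, 41} → ROUND(AVG(stock), 2)=25, SUM(stock)=125
  Tools: ids {1} → ROUND(AVG(stock), 2)=32, SUM(stock)=32
  Toys: ids {12, 30} → ROUND(AVG(stock), 2)=27.5, SUM(stock)=55

Electronics | 28.33 | 170 ; Sports | 25 | 125 ; Tools | 32 | 32 ; Toys | 27.5 | 55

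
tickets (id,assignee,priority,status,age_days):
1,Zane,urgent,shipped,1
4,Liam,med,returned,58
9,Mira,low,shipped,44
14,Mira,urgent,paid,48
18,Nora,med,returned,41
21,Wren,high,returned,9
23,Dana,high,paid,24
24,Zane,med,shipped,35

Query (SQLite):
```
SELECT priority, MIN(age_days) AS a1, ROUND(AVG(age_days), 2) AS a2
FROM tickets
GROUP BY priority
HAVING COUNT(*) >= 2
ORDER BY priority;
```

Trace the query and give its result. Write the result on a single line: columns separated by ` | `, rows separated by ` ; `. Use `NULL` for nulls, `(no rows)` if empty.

high | 9 | 16.5 ; med | 35 | 44.67 ; urgent | 1 | 24.5

Group tickets by priority.
Per group compute: MIN(age_days), ROUND(AVG(age_days), 2).
HAVING: drop groups with fewer than 2 rows.
  high: ids {21, 23} → MIN(age_days)=9, ROUND(AVG(age_days), 2)=16.5
  low: ids {9} → MIN(age_days)=44, ROUND(AVG(age_days), 2)=44
  med: ids {4, 18, 24} → MIN(age_days)=35, ROUND(AVG(age_days), 2)=44.67
  urgent: ids {1, 14} → MIN(age_days)=1, ROUND(AVG(age_days), 2)=24.5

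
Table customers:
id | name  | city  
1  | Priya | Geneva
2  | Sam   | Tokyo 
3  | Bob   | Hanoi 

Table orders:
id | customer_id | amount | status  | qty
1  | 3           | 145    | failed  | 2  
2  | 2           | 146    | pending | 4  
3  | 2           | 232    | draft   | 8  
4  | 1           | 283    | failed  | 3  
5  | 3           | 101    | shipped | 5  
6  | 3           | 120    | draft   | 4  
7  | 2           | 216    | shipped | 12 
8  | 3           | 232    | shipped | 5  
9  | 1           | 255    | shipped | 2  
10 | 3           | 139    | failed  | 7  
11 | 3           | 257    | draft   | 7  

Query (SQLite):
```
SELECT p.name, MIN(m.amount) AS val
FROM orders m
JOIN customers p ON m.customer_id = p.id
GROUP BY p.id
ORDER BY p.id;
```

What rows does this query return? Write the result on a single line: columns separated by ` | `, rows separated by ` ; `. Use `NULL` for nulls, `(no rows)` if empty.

Join each orders row to its customers via customer_id.
Group joined rows by customers.id; compute MIN(m.amount) per group.
  1: ids {4, 9} → MIN(m.amount)=255
  2: ids {2, 3, 7} → MIN(m.amount)=146
  3: ids {1, 5, 6, 8, 10, 11} → MIN(m.amount)=101

Priya | 255 ; Sam | 146 ; Bob | 101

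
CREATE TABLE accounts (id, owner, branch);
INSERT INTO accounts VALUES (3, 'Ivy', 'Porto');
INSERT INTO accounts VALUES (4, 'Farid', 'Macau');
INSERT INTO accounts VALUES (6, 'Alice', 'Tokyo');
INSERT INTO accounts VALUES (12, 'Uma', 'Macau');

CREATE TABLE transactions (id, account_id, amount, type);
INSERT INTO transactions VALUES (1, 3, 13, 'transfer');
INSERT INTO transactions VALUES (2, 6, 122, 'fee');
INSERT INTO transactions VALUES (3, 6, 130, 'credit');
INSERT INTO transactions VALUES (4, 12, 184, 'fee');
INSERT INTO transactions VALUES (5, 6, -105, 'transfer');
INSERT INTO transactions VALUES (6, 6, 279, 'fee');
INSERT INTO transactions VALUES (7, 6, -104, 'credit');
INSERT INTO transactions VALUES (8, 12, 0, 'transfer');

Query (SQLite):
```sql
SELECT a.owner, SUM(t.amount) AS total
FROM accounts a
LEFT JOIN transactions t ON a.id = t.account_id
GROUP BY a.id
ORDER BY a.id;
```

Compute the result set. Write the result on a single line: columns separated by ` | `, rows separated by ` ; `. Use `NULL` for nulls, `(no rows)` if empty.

Ivy | 13 ; Farid | NULL ; Alice | 322 ; Uma | 184

LEFT JOIN keeps every accounts row; unmatched ones get NULL for transactions columns.
Group by accounts.id and compute SUM(t.amount). SUM over an all-NULL group is NULL.
  3: ids {1} → SUM(t.amount)=13
  4: ids {—} → SUM(t.amount)=NULL
  6: ids {2, 3, 5, 6, 7} → SUM(t.amount)=322
  12: ids {4, 8} → SUM(t.amount)=184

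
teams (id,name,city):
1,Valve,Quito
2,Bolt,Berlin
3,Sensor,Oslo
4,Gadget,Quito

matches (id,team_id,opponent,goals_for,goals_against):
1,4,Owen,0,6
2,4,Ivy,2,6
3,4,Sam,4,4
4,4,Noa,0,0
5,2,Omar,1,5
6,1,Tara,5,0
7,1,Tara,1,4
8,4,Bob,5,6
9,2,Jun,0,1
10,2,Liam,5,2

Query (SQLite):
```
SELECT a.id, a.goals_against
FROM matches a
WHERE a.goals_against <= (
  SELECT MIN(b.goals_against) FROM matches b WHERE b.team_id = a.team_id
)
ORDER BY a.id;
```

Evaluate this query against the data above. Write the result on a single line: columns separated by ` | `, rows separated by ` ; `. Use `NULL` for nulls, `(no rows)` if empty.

4 | 0 ; 6 | 0 ; 9 | 1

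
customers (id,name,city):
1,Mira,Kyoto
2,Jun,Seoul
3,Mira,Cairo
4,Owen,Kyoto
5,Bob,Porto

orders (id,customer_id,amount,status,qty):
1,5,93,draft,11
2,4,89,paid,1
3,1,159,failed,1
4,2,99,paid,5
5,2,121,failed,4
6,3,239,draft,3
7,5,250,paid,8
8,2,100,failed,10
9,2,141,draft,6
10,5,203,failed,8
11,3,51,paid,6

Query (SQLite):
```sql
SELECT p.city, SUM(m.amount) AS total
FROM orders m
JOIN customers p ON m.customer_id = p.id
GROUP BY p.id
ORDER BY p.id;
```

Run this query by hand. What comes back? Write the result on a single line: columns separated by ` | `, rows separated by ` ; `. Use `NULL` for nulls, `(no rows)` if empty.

Kyoto | 159 ; Seoul | 461 ; Cairo | 290 ; Kyoto | 89 ; Porto | 546

Join each orders row to its customers via customer_id.
Group joined rows by customers.id; compute SUM(m.amount) per group.
  1: ids {3} → SUM(m.amount)=159
  2: ids {4, 5, 8, 9} → SUM(m.amount)=461
  3: ids {6, 11} → SUM(m.amount)=290
  4: ids {2} → SUM(m.amount)=89
  5: ids {1, 7, 10} → SUM(m.amount)=546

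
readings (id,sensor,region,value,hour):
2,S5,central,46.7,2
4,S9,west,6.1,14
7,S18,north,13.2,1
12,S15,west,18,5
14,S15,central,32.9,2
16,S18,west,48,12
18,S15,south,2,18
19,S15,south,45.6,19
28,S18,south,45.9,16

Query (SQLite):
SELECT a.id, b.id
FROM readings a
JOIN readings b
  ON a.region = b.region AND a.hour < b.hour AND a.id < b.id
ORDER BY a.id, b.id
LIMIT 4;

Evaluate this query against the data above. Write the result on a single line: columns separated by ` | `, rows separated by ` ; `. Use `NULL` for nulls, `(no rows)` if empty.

12 | 16 ; 18 | 19

Pairs (a,b) with same region, a.hour < b.hour, a.id < b.id.
region groups: central:{2,14} north:{7} south:{18,19,28} west:{4,12,16}
Ordered by (a.id, b.id); first 4.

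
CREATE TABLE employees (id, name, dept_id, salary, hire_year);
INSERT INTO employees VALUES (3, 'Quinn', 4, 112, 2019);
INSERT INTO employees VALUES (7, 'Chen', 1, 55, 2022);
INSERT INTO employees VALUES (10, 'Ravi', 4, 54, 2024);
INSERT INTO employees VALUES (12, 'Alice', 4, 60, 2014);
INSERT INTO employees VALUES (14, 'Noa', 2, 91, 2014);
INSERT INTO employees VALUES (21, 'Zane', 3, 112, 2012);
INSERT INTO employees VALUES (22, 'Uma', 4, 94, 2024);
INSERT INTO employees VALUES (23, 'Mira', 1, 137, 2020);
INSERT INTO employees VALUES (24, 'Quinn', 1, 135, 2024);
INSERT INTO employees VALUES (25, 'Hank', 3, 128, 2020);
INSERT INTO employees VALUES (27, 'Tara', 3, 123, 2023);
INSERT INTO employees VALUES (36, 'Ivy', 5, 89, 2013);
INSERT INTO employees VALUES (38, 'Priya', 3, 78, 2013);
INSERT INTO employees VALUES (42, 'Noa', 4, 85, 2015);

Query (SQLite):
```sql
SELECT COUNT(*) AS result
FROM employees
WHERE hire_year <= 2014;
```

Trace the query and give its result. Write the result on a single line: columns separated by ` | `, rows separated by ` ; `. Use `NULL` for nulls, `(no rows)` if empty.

Rows where hire_year <= 2014 → salary values: [60, 91, 112, 89, 78].
COUNT(*) counts rows → 5.

5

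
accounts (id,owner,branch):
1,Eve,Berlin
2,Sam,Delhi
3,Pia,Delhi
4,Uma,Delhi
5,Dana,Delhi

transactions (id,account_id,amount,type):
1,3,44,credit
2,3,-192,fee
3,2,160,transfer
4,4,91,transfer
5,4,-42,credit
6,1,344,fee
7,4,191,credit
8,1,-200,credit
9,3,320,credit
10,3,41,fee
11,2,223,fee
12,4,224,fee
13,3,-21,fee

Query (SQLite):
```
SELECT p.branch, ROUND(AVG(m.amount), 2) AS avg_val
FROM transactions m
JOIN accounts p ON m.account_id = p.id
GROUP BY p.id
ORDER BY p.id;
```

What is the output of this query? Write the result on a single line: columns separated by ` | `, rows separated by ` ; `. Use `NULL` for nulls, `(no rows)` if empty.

Join each transactions row to its accounts via account_id.
Group joined rows by accounts.id; compute ROUND(AVG(m.amount), 2) per group.
  1: ids {6, 8} → ROUND(AVG(m.amount), 2)=72
  2: ids {3, 11} → ROUND(AVG(m.amount), 2)=191.5
  3: ids {1, 2, 9, 10, 13} → ROUND(AVG(m.amount), 2)=38.4
  4: ids {4, 5, 7, 12} → ROUND(AVG(m.amount), 2)=116

Berlin | 72 ; Delhi | 191.5 ; Delhi | 38.4 ; Delhi | 116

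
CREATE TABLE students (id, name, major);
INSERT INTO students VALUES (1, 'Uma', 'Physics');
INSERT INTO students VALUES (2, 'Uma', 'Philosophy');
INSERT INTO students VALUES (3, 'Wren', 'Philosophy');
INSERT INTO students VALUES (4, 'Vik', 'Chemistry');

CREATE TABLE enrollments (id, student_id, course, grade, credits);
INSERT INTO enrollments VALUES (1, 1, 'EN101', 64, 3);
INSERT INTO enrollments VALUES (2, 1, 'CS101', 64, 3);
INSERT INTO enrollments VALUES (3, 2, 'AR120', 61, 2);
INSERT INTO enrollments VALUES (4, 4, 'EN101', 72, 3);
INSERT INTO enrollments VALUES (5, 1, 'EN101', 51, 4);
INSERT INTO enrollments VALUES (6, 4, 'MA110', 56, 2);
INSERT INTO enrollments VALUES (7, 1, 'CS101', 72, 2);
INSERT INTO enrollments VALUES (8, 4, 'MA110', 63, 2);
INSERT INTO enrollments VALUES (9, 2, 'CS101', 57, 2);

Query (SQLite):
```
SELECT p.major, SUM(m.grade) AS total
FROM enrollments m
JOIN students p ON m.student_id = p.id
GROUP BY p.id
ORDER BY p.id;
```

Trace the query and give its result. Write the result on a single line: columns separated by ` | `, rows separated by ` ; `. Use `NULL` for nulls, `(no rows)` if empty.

Physics | 251 ; Philosophy | 118 ; Chemistry | 191

Join each enrollments row to its students via student_id.
Group joined rows by students.id; compute SUM(m.grade) per group.
  1: ids {1, 2, 5, 7} → SUM(m.grade)=251
  2: ids {3, 9} → SUM(m.grade)=118
  4: ids {4, 6, 8} → SUM(m.grade)=191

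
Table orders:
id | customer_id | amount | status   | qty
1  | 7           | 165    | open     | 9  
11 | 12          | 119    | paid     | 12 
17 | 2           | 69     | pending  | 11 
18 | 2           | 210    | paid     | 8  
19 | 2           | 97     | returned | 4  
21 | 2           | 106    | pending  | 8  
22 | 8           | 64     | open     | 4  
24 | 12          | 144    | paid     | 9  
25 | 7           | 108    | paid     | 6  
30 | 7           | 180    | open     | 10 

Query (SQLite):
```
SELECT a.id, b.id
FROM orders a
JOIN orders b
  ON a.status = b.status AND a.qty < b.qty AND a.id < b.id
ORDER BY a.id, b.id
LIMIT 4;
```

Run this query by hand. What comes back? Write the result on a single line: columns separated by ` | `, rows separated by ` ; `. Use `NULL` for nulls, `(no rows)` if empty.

1 | 30 ; 18 | 24 ; 22 | 30

Pairs (a,b) with same status, a.qty < b.qty, a.id < b.id.
status groups: open:{1,22,30} paid:{11,18,24,25} pending:{17,21} returned:{19}
Ordered by (a.id, b.id); first 4.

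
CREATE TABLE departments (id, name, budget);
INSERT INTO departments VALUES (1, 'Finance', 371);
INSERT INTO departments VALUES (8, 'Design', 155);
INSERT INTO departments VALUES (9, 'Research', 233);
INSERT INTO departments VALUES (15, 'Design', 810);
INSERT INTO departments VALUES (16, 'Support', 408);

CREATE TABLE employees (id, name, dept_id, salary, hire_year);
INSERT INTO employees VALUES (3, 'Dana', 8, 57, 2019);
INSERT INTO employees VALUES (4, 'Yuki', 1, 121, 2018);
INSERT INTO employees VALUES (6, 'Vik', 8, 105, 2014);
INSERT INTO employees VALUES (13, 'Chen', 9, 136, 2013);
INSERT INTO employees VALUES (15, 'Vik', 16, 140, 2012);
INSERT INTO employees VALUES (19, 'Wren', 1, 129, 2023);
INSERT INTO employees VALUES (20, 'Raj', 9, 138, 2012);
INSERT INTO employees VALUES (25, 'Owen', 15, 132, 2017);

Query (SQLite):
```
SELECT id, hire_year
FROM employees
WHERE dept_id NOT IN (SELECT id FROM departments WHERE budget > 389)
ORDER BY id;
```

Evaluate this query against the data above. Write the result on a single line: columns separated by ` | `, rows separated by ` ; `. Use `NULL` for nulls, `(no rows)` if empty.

3 | 2019 ; 4 | 2018 ; 6 | 2014 ; 13 | 2013 ; 19 | 2023 ; 20 | 2012

Inner query: departments.id where budget > 389.
Outer: keep employees rows whose dept_id is not in that set.
Inner query → {15, 16}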